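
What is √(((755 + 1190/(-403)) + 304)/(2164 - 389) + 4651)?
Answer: √95206958061306/143065 ≈ 68.203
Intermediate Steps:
√(((755 + 1190/(-403)) + 304)/(2164 - 389) + 4651) = √(((755 + 1190*(-1/403)) + 304)/1775 + 4651) = √(((755 - 1190/403) + 304)*(1/1775) + 4651) = √((303075/403 + 304)*(1/1775) + 4651) = √((425587/403)*(1/1775) + 4651) = √(425587/715325 + 4651) = √(3327402162/715325) = √95206958061306/143065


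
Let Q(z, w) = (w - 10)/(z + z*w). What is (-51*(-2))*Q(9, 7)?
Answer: -17/4 ≈ -4.2500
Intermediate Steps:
Q(z, w) = (-10 + w)/(z + w*z)
(-51*(-2))*Q(9, 7) = (-51*(-2))*((-10 + 7)/(9*(1 + 7))) = 102*((1/9)*(-3)/8) = 102*((1/9)*(1/8)*(-3)) = 102*(-1/24) = -17/4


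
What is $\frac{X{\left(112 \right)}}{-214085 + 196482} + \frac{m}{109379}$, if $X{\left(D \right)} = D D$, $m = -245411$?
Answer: $- \frac{5692020009}{1925398537} \approx -2.9563$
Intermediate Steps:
$X{\left(D \right)} = D^{2}$
$\frac{X{\left(112 \right)}}{-214085 + 196482} + \frac{m}{109379} = \frac{112^{2}}{-214085 + 196482} - \frac{245411}{109379} = \frac{12544}{-17603} - \frac{245411}{109379} = 12544 \left(- \frac{1}{17603}\right) - \frac{245411}{109379} = - \frac{12544}{17603} - \frac{245411}{109379} = - \frac{5692020009}{1925398537}$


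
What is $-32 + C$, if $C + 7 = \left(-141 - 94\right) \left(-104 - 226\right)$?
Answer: $77511$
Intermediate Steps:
$C = 77543$ ($C = -7 + \left(-141 - 94\right) \left(-104 - 226\right) = -7 + \left(-141 - 94\right) \left(-330\right) = -7 - -77550 = -7 + 77550 = 77543$)
$-32 + C = -32 + 77543 = 77511$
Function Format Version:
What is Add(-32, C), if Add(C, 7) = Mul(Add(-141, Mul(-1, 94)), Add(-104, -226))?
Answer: 77511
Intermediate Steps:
C = 77543 (C = Add(-7, Mul(Add(-141, Mul(-1, 94)), Add(-104, -226))) = Add(-7, Mul(Add(-141, -94), -330)) = Add(-7, Mul(-235, -330)) = Add(-7, 77550) = 77543)
Add(-32, C) = Add(-32, 77543) = 77511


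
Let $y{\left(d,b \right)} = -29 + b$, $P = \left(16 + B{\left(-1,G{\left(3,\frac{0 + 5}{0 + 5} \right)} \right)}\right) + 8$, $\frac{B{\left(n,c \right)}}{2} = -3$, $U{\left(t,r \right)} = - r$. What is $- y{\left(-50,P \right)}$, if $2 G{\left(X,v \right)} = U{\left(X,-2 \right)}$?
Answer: $11$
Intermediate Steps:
$G{\left(X,v \right)} = 1$ ($G{\left(X,v \right)} = \frac{\left(-1\right) \left(-2\right)}{2} = \frac{1}{2} \cdot 2 = 1$)
$B{\left(n,c \right)} = -6$ ($B{\left(n,c \right)} = 2 \left(-3\right) = -6$)
$P = 18$ ($P = \left(16 - 6\right) + 8 = 10 + 8 = 18$)
$- y{\left(-50,P \right)} = - (-29 + 18) = \left(-1\right) \left(-11\right) = 11$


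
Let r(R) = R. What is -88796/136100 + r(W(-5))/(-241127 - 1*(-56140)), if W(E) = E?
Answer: -4106356288/6294182675 ≈ -0.65240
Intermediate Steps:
-88796/136100 + r(W(-5))/(-241127 - 1*(-56140)) = -88796/136100 - 5/(-241127 - 1*(-56140)) = -88796*1/136100 - 5/(-241127 + 56140) = -22199/34025 - 5/(-184987) = -22199/34025 - 5*(-1/184987) = -22199/34025 + 5/184987 = -4106356288/6294182675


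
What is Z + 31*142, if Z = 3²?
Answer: 4411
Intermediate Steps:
Z = 9
Z + 31*142 = 9 + 31*142 = 9 + 4402 = 4411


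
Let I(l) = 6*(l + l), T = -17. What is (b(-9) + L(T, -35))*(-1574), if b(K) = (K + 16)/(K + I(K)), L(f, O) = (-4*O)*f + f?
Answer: 441437744/117 ≈ 3.7730e+6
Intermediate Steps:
I(l) = 12*l (I(l) = 6*(2*l) = 12*l)
L(f, O) = f - 4*O*f (L(f, O) = -4*O*f + f = f - 4*O*f)
b(K) = (16 + K)/(13*K) (b(K) = (K + 16)/(K + 12*K) = (16 + K)/((13*K)) = (16 + K)*(1/(13*K)) = (16 + K)/(13*K))
(b(-9) + L(T, -35))*(-1574) = ((1/13)*(16 - 9)/(-9) - 17*(1 - 4*(-35)))*(-1574) = ((1/13)*(-⅑)*7 - 17*(1 + 140))*(-1574) = (-7/117 - 17*141)*(-1574) = (-7/117 - 2397)*(-1574) = -280456/117*(-1574) = 441437744/117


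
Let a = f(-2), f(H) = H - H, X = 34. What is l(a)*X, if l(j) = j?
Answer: 0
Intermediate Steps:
f(H) = 0
a = 0
l(a)*X = 0*34 = 0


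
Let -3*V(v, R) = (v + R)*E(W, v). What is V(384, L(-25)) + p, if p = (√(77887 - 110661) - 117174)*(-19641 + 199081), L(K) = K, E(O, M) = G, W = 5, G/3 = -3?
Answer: -21025701483 + 179440*I*√32774 ≈ -2.1026e+10 + 3.2485e+7*I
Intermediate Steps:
G = -9 (G = 3*(-3) = -9)
E(O, M) = -9
V(v, R) = 3*R + 3*v (V(v, R) = -(v + R)*(-9)/3 = -(R + v)*(-9)/3 = -(-9*R - 9*v)/3 = 3*R + 3*v)
p = -21025702560 + 179440*I*√32774 (p = (√(-32774) - 117174)*179440 = (I*√32774 - 117174)*179440 = (-117174 + I*√32774)*179440 = -21025702560 + 179440*I*√32774 ≈ -2.1026e+10 + 3.2485e+7*I)
V(384, L(-25)) + p = (3*(-25) + 3*384) + (-21025702560 + 179440*I*√32774) = (-75 + 1152) + (-21025702560 + 179440*I*√32774) = 1077 + (-21025702560 + 179440*I*√32774) = -21025701483 + 179440*I*√32774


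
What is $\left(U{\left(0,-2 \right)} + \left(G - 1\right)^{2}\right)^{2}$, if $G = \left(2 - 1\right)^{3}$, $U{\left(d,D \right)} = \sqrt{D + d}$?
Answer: $-2$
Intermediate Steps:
$G = 1$ ($G = 1^{3} = 1$)
$\left(U{\left(0,-2 \right)} + \left(G - 1\right)^{2}\right)^{2} = \left(\sqrt{-2 + 0} + \left(1 - 1\right)^{2}\right)^{2} = \left(\sqrt{-2} + 0^{2}\right)^{2} = \left(i \sqrt{2} + 0\right)^{2} = \left(i \sqrt{2}\right)^{2} = -2$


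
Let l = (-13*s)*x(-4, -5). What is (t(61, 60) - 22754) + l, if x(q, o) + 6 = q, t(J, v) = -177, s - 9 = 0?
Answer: -21761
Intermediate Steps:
s = 9 (s = 9 + 0 = 9)
x(q, o) = -6 + q
l = 1170 (l = (-13*9)*(-6 - 4) = -117*(-10) = 1170)
(t(61, 60) - 22754) + l = (-177 - 22754) + 1170 = -22931 + 1170 = -21761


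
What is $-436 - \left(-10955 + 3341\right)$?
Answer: $7178$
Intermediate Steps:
$-436 - \left(-10955 + 3341\right) = -436 - -7614 = -436 + 7614 = 7178$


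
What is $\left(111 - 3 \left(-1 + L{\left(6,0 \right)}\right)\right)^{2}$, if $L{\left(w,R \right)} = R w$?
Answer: $12996$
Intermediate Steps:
$\left(111 - 3 \left(-1 + L{\left(6,0 \right)}\right)\right)^{2} = \left(111 - 3 \left(-1 + 0 \cdot 6\right)\right)^{2} = \left(111 - 3 \left(-1 + 0\right)\right)^{2} = \left(111 - -3\right)^{2} = \left(111 + 3\right)^{2} = 114^{2} = 12996$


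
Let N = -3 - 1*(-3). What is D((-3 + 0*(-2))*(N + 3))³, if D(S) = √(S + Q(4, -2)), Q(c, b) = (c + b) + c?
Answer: -3*I*√3 ≈ -5.1962*I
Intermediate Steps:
N = 0 (N = -3 + 3 = 0)
Q(c, b) = b + 2*c (Q(c, b) = (b + c) + c = b + 2*c)
D(S) = √(6 + S) (D(S) = √(S + (-2 + 2*4)) = √(S + (-2 + 8)) = √(S + 6) = √(6 + S))
D((-3 + 0*(-2))*(N + 3))³ = (√(6 + (-3 + 0*(-2))*(0 + 3)))³ = (√(6 + (-3 + 0)*3))³ = (√(6 - 3*3))³ = (√(6 - 9))³ = (√(-3))³ = (I*√3)³ = -3*I*√3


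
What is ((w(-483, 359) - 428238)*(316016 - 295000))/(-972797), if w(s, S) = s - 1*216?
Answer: 9014539992/972797 ≈ 9266.6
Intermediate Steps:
w(s, S) = -216 + s (w(s, S) = s - 216 = -216 + s)
((w(-483, 359) - 428238)*(316016 - 295000))/(-972797) = (((-216 - 483) - 428238)*(316016 - 295000))/(-972797) = ((-699 - 428238)*21016)*(-1/972797) = -428937*21016*(-1/972797) = -9014539992*(-1/972797) = 9014539992/972797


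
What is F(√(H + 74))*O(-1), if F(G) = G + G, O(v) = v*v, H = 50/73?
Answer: 4*√99499/73 ≈ 17.284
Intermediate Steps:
H = 50/73 (H = 50*(1/73) = 50/73 ≈ 0.68493)
O(v) = v²
F(G) = 2*G
F(√(H + 74))*O(-1) = (2*√(50/73 + 74))*(-1)² = (2*√(5452/73))*1 = (2*(2*√99499/73))*1 = (4*√99499/73)*1 = 4*√99499/73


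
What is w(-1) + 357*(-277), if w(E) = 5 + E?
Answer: -98885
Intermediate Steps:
w(-1) + 357*(-277) = (5 - 1) + 357*(-277) = 4 - 98889 = -98885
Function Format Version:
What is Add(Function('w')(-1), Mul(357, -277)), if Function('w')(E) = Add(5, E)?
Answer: -98885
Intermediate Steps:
Add(Function('w')(-1), Mul(357, -277)) = Add(Add(5, -1), Mul(357, -277)) = Add(4, -98889) = -98885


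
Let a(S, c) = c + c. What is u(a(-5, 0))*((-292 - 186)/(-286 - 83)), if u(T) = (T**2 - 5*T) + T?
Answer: 0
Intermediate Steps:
a(S, c) = 2*c
u(T) = T**2 - 4*T
u(a(-5, 0))*((-292 - 186)/(-286 - 83)) = ((2*0)*(-4 + 2*0))*((-292 - 186)/(-286 - 83)) = (0*(-4 + 0))*(-478/(-369)) = (0*(-4))*(-478*(-1/369)) = 0*(478/369) = 0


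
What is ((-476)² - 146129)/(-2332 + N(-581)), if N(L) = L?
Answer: -80447/2913 ≈ -27.617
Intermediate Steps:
((-476)² - 146129)/(-2332 + N(-581)) = ((-476)² - 146129)/(-2332 - 581) = (226576 - 146129)/(-2913) = 80447*(-1/2913) = -80447/2913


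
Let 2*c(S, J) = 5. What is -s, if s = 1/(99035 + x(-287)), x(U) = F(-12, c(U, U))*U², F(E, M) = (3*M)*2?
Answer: -1/1334570 ≈ -7.4931e-7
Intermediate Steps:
c(S, J) = 5/2 (c(S, J) = (½)*5 = 5/2)
F(E, M) = 6*M
x(U) = 15*U² (x(U) = (6*(5/2))*U² = 15*U²)
s = 1/1334570 (s = 1/(99035 + 15*(-287)²) = 1/(99035 + 15*82369) = 1/(99035 + 1235535) = 1/1334570 ≈ 7.4931e-7)
-s = -1*1/1334570 = -1/1334570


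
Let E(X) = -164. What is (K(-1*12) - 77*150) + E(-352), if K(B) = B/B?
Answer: -11713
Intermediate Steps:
K(B) = 1
(K(-1*12) - 77*150) + E(-352) = (1 - 77*150) - 164 = (1 - 11550) - 164 = -11549 - 164 = -11713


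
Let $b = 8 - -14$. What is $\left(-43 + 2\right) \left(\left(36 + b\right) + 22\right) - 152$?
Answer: $-3432$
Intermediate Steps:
$b = 22$ ($b = 8 + 14 = 22$)
$\left(-43 + 2\right) \left(\left(36 + b\right) + 22\right) - 152 = \left(-43 + 2\right) \left(\left(36 + 22\right) + 22\right) - 152 = - 41 \left(58 + 22\right) - 152 = \left(-41\right) 80 - 152 = -3280 - 152 = -3432$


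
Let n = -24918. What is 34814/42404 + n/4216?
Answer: -113730881/22346908 ≈ -5.0893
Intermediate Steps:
34814/42404 + n/4216 = 34814/42404 - 24918/4216 = 34814*(1/42404) - 24918*1/4216 = 17407/21202 - 12459/2108 = -113730881/22346908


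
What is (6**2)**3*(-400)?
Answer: -18662400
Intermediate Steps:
(6**2)**3*(-400) = 36**3*(-400) = 46656*(-400) = -18662400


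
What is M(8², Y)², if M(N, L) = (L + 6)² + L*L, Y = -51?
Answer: 21399876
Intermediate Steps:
M(N, L) = L² + (6 + L)² (M(N, L) = (6 + L)² + L² = L² + (6 + L)²)
M(8², Y)² = ((-51)² + (6 - 51)²)² = (2601 + (-45)²)² = (2601 + 2025)² = 4626² = 21399876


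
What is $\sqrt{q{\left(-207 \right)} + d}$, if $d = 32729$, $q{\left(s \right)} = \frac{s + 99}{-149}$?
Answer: $\frac{\sqrt{726632621}}{149} \approx 180.91$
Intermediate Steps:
$q{\left(s \right)} = - \frac{99}{149} - \frac{s}{149}$ ($q{\left(s \right)} = \left(99 + s\right) \left(- \frac{1}{149}\right) = - \frac{99}{149} - \frac{s}{149}$)
$\sqrt{q{\left(-207 \right)} + d} = \sqrt{\left(- \frac{99}{149} - - \frac{207}{149}\right) + 32729} = \sqrt{\left(- \frac{99}{149} + \frac{207}{149}\right) + 32729} = \sqrt{\frac{108}{149} + 32729} = \sqrt{\frac{4876729}{149}} = \frac{\sqrt{726632621}}{149}$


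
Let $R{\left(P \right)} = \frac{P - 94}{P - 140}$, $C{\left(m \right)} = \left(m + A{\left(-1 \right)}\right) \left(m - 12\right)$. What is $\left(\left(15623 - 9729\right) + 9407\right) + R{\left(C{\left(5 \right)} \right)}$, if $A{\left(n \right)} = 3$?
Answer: $\frac{1499573}{98} \approx 15302.0$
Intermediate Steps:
$C{\left(m \right)} = \left(-12 + m\right) \left(3 + m\right)$ ($C{\left(m \right)} = \left(m + 3\right) \left(m - 12\right) = \left(3 + m\right) \left(-12 + m\right) = \left(-12 + m\right) \left(3 + m\right)$)
$R{\left(P \right)} = \frac{-94 + P}{-140 + P}$
$\left(\left(15623 - 9729\right) + 9407\right) + R{\left(C{\left(5 \right)} \right)} = \left(\left(15623 - 9729\right) + 9407\right) + \frac{-94 - \left(81 - 25\right)}{-140 - \left(81 - 25\right)} = \left(5894 + 9407\right) + \frac{-94 - 56}{-140 - 56} = 15301 + \frac{-94 - 56}{-140 - 56} = 15301 + \frac{1}{-196} \left(-150\right) = 15301 - - \frac{75}{98} = 15301 + \frac{75}{98} = \frac{1499573}{98}$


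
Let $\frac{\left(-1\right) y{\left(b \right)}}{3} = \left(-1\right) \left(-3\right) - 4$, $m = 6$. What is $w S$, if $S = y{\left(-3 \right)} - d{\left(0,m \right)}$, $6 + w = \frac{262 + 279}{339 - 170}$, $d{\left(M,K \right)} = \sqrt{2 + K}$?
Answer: $- \frac{1419}{169} + \frac{946 \sqrt{2}}{169} \approx -0.4802$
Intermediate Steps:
$y{\left(b \right)} = 3$ ($y{\left(b \right)} = - 3 \left(\left(-1\right) \left(-3\right) - 4\right) = - 3 \left(3 - 4\right) = \left(-3\right) \left(-1\right) = 3$)
$w = - \frac{473}{169}$ ($w = -6 + \frac{262 + 279}{339 - 170} = -6 + \frac{541}{169} = - \frac{473}{169} \approx -2.7988$)
$S = 3 - 2 \sqrt{2}$ ($S = 3 - \sqrt{2 + 6} = 3 - \sqrt{8} = 3 - 2 \sqrt{2} \approx 0.17157$)
$w S = - \frac{473 \left(3 - 2 \sqrt{2}\right)}{169} = - \frac{1419}{169} + \frac{946 \sqrt{2}}{169}$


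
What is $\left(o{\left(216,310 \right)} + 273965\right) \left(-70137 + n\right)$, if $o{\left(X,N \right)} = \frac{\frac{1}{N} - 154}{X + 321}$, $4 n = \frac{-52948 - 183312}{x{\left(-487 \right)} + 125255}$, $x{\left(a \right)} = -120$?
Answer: $- \frac{13342532221326400872}{694374115} \approx -1.9215 \cdot 10^{10}$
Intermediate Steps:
$n = - \frac{11813}{25027}$ ($n = \frac{\left(-52948 - 183312\right) \frac{1}{-120 + 125255}}{4} = \frac{\left(-236260\right) \frac{1}{125135}}{4} = \frac{1}{4} \left(- \frac{47252}{25027}\right) = - \frac{11813}{25027} \approx -0.47201$)
$o{\left(X,N \right)} = \frac{-154 + \frac{1}{N}}{321 + X}$
$\left(o{\left(216,310 \right)} + 273965\right) \left(-70137 + n\right) = \left(\frac{1 - 47740}{310 \left(321 + 216\right)} + 273965\right) \left(-70137 - \frac{11813}{25027}\right) = \left(\frac{1 - 47740}{310 \cdot 537} + 273965\right) \left(- \frac{1755330512}{25027}\right) = \left(\frac{1}{310} \cdot \frac{1}{537} \left(-47739\right) + 273965\right) \left(- \frac{1755330512}{25027}\right) = \left(- \frac{15913}{55490} + 273965\right) \left(- \frac{1755330512}{25027}\right) = \frac{15202301937}{55490} \left(- \frac{1755330512}{25027}\right) = - \frac{13342532221326400872}{694374115}$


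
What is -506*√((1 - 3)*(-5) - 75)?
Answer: -506*I*√65 ≈ -4079.5*I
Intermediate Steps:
-506*√((1 - 3)*(-5) - 75) = -506*√(-2*(-5) - 75) = -506*√(10 - 75) = -506*I*√65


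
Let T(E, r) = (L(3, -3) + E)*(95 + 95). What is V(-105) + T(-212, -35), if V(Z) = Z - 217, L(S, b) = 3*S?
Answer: -38892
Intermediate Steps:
V(Z) = -217 + Z
T(E, r) = 1710 + 190*E (T(E, r) = (3*3 + E)*(95 + 95) = (9 + E)*190 = 1710 + 190*E)
V(-105) + T(-212, -35) = (-217 - 105) + (1710 + 190*(-212)) = -322 + (1710 - 40280) = -322 - 38570 = -38892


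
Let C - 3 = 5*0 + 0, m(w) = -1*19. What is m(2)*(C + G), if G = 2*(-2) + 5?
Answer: -76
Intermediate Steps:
m(w) = -19
G = 1 (G = -4 + 5 = 1)
C = 3 (C = 3 + (5*0 + 0) = 3 + (0 + 0) = 3 + 0 = 3)
m(2)*(C + G) = -19*(3 + 1) = -19*4 = -76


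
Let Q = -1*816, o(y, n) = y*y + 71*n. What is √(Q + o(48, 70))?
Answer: √6458 ≈ 80.362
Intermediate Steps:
o(y, n) = y² + 71*n
Q = -816
√(Q + o(48, 70)) = √(-816 + (48² + 71*70)) = √(-816 + (2304 + 4970)) = √(-816 + 7274) = √6458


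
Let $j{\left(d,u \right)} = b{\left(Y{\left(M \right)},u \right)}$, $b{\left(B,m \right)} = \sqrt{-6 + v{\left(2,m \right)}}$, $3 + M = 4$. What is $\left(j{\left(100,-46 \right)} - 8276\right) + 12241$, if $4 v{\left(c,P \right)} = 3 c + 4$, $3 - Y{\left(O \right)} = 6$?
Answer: $3965 + \frac{i \sqrt{14}}{2} \approx 3965.0 + 1.8708 i$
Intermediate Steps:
$M = 1$ ($M = -3 + 4 = 1$)
$Y{\left(O \right)} = -3$ ($Y{\left(O \right)} = 3 - 6 = -3$)
$v{\left(c,P \right)} = 1 + \frac{3 c}{4}$ ($v{\left(c,P \right)} = \frac{3 c + 4}{4} = \frac{4 + 3 c}{4} = 1 + \frac{3 c}{4}$)
$b{\left(B,m \right)} = \frac{i \sqrt{14}}{2}$ ($b{\left(B,m \right)} = \sqrt{-6 + \left(1 + \frac{3}{4} \cdot 2\right)} = \sqrt{-6 + \left(1 + \frac{3}{2}\right)} = \sqrt{-6 + \frac{5}{2}} = \sqrt{- \frac{7}{2}} = \frac{i \sqrt{14}}{2}$)
$j{\left(d,u \right)} = \frac{i \sqrt{14}}{2}$
$\left(j{\left(100,-46 \right)} - 8276\right) + 12241 = \left(\frac{i \sqrt{14}}{2} - 8276\right) + 12241 = \left(-8276 + \frac{i \sqrt{14}}{2}\right) + 12241 = 3965 + \frac{i \sqrt{14}}{2}$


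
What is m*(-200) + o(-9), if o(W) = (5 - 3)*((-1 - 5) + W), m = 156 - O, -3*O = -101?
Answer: -73490/3 ≈ -24497.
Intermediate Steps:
O = 101/3 (O = -1/3*(-101) = 101/3 ≈ 33.667)
m = 367/3 (m = 156 - 1*101/3 = 156 - 101/3 = 367/3 ≈ 122.33)
o(W) = -12 + 2*W (o(W) = 2*(-6 + W) = -12 + 2*W)
m*(-200) + o(-9) = (367/3)*(-200) + (-12 + 2*(-9)) = -73400/3 + (-12 - 18) = -73400/3 - 30 = -73490/3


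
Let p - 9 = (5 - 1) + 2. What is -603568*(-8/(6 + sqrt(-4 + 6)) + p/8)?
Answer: -279594 - 142016*sqrt(2) ≈ -4.8044e+5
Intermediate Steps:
p = 15 (p = 9 + ((5 - 1) + 2) = 9 + (4 + 2) = 9 + 6 = 15)
-603568*(-8/(6 + sqrt(-4 + 6)) + p/8) = -603568*(-8/(6 + sqrt(-4 + 6)) + 15/8) = -603568*(-8/(6 + sqrt(2)) + 15*(1/8)) = -603568*(-8/(6 + sqrt(2)) + 15/8) = -603568*(15/8 - 8/(6 + sqrt(2))) = -1131690 + 4828544/(6 + sqrt(2))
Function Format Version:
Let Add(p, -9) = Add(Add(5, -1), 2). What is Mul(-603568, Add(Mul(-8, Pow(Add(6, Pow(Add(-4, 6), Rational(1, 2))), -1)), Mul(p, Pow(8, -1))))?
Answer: Add(-279594, Mul(-142016, Pow(2, Rational(1, 2)))) ≈ -4.8044e+5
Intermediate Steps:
p = 15 (p = Add(9, Add(Add(5, -1), 2)) = Add(9, Add(4, 2)) = Add(9, 6) = 15)
Mul(-603568, Add(Mul(-8, Pow(Add(6, Pow(Add(-4, 6), Rational(1, 2))), -1)), Mul(p, Pow(8, -1)))) = Mul(-603568, Add(Mul(-8, Pow(Add(6, Pow(Add(-4, 6), Rational(1, 2))), -1)), Mul(15, Pow(8, -1)))) = Mul(-603568, Add(Mul(-8, Pow(Add(6, Pow(2, Rational(1, 2))), -1)), Mul(15, Rational(1, 8)))) = Mul(-603568, Add(Mul(-8, Pow(Add(6, Pow(2, Rational(1, 2))), -1)), Rational(15, 8))) = Mul(-603568, Add(Rational(15, 8), Mul(-8, Pow(Add(6, Pow(2, Rational(1, 2))), -1)))) = Add(-1131690, Mul(4828544, Pow(Add(6, Pow(2, Rational(1, 2))), -1)))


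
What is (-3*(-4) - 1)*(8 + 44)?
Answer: 572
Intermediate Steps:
(-3*(-4) - 1)*(8 + 44) = (12 - 1)*52 = 11*52 = 572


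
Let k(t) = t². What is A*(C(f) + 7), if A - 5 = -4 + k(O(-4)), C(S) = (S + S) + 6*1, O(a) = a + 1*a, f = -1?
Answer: 715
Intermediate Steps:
O(a) = 2*a (O(a) = a + a = 2*a)
C(S) = 6 + 2*S (C(S) = 2*S + 6 = 6 + 2*S)
A = 65 (A = 5 + (-4 + (2*(-4))²) = 5 + (-4 + (-8)²) = 5 + (-4 + 64) = 5 + 60 = 65)
A*(C(f) + 7) = 65*((6 + 2*(-1)) + 7) = 65*((6 - 2) + 7) = 65*(4 + 7) = 65*11 = 715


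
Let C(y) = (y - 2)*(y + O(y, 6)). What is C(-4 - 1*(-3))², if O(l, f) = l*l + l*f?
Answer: 324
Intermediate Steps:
O(l, f) = l² + f*l
C(y) = (-2 + y)*(y + y*(6 + y)) (C(y) = (y - 2)*(y + y*(6 + y)) = (-2 + y)*(y + y*(6 + y)))
C(-4 - 1*(-3))² = ((-4 - 1*(-3))*(-14 - (-4 - 1*(-3)) + (-4 - 1*(-3))*(6 + (-4 - 1*(-3)))))² = ((-4 + 3)*(-14 - (-4 + 3) + (-4 + 3)*(6 + (-4 + 3))))² = (-(-14 - 1*(-1) - (6 - 1)))² = (-(-14 + 1 - 1*5))² = (-(-14 + 1 - 5))² = (-1*(-18))² = 18² = 324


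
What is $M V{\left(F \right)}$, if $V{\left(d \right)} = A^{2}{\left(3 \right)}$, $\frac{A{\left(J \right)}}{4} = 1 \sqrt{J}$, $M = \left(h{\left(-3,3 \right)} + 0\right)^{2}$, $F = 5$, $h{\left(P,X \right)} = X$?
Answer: $432$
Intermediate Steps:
$M = 9$ ($M = \left(3 + 0\right)^{2} = 3^{2} = 9$)
$A{\left(J \right)} = 4 \sqrt{J}$ ($A{\left(J \right)} = 4 \cdot 1 \sqrt{J} = 4 \sqrt{J}$)
$V{\left(d \right)} = 48$ ($V{\left(d \right)} = \left(4 \sqrt{3}\right)^{2} = 48$)
$M V{\left(F \right)} = 9 \cdot 48 = 432$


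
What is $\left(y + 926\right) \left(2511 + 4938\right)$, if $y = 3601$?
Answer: $33721623$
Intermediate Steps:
$\left(y + 926\right) \left(2511 + 4938\right) = \left(3601 + 926\right) \left(2511 + 4938\right) = 4527 \cdot 7449 = 33721623$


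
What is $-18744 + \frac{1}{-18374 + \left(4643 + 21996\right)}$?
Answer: $- \frac{154919159}{8265} \approx -18744.0$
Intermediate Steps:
$-18744 + \frac{1}{-18374 + \left(4643 + 21996\right)} = -18744 + \frac{1}{-18374 + 26639} = -18744 + \frac{1}{8265} = - \frac{154919159}{8265}$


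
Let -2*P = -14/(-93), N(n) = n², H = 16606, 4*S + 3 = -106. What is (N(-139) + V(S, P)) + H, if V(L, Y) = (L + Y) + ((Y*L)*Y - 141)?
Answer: 618550885/17298 ≈ 35759.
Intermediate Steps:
S = -109/4 (S = -¾ + (¼)*(-106) = -¾ - 53/2 = -109/4 ≈ -27.250)
P = -7/93 (P = -(-7)/(-93) = -(-7)*(-1)/93 = -½*14/93 = -7/93 ≈ -0.075269)
V(L, Y) = -141 + L + Y + L*Y² (V(L, Y) = (L + Y) + ((L*Y)*Y - 141) = (L + Y) + (L*Y² - 141) = (L + Y) + (-141 + L*Y²) = -141 + L + Y + L*Y²)
(N(-139) + V(S, P)) + H = ((-139)² + (-141 - 109/4 - 7/93 - 109*(-7/93)²/4)) + 16606 = (19321 + (-141 - 109/4 - 7/93 - 109/4*49/8649)) + 16606 = (19321 + (-141 - 109/4 - 7/93 - 5341/34596)) + 16606 = (19321 - 2914361/17298) + 16606 = 331300297/17298 + 16606 = 618550885/17298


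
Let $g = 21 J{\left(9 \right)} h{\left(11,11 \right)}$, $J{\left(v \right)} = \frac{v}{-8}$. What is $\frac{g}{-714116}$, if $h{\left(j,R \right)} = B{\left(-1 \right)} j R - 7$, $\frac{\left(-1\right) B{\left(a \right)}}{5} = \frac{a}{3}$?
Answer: $\frac{4599}{714116} \approx 0.0064401$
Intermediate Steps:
$J{\left(v \right)} = - \frac{v}{8}$ ($J{\left(v \right)} = v \left(- \frac{1}{8}\right) = - \frac{v}{8}$)
$B{\left(a \right)} = - \frac{5 a}{3}$ ($B{\left(a \right)} = - 5 \frac{a}{3} = - \frac{5 a}{3}$)
$h{\left(j,R \right)} = -7 + \frac{5 R j}{3}$ ($h{\left(j,R \right)} = \left(- \frac{5}{3}\right) \left(-1\right) j R - 7 = \frac{5 j}{3} R - 7 = \frac{5 R j}{3} - 7 = -7 + \frac{5 R j}{3}$)
$g = -4599$ ($g = 21 \left(\left(- \frac{1}{8}\right) 9\right) \left(-7 + \frac{5}{3} \cdot 11 \cdot 11\right) = 21 \left(- \frac{9}{8}\right) \left(-7 + \frac{605}{3}\right) = \left(- \frac{189}{8}\right) \frac{584}{3} = -4599$)
$\frac{g}{-714116} = - \frac{4599}{-714116} = \left(-4599\right) \left(- \frac{1}{714116}\right) = \frac{4599}{714116}$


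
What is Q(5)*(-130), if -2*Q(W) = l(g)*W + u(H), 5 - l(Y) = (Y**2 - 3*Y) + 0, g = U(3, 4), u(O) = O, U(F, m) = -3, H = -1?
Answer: -4290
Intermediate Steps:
g = -3
l(Y) = 5 - Y**2 + 3*Y (l(Y) = 5 - ((Y**2 - 3*Y) + 0) = 5 - (Y**2 - 3*Y) = 5 + (-Y**2 + 3*Y) = 5 - Y**2 + 3*Y)
Q(W) = 1/2 + 13*W/2 (Q(W) = -((5 - 1*(-3)**2 + 3*(-3))*W - 1)/2 = -((5 - 1*9 - 9)*W - 1)/2 = -((5 - 9 - 9)*W - 1)/2 = -(-13*W - 1)/2 = -(-1 - 13*W)/2 = 1/2 + 13*W/2)
Q(5)*(-130) = (1/2 + (13/2)*5)*(-130) = (1/2 + 65/2)*(-130) = 33*(-130) = -4290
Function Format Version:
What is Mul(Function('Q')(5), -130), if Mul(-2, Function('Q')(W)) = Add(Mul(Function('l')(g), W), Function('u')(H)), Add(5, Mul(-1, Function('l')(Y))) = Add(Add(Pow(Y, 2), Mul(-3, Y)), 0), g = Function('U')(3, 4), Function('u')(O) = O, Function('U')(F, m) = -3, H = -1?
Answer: -4290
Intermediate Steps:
g = -3
Function('l')(Y) = Add(5, Mul(-1, Pow(Y, 2)), Mul(3, Y)) (Function('l')(Y) = Add(5, Mul(-1, Add(Add(Pow(Y, 2), Mul(-3, Y)), 0))) = Add(5, Mul(-1, Add(Pow(Y, 2), Mul(-3, Y)))) = Add(5, Add(Mul(-1, Pow(Y, 2)), Mul(3, Y))) = Add(5, Mul(-1, Pow(Y, 2)), Mul(3, Y)))
Function('Q')(W) = Add(Rational(1, 2), Mul(Rational(13, 2), W)) (Function('Q')(W) = Mul(Rational(-1, 2), Add(Mul(Add(5, Mul(-1, Pow(-3, 2)), Mul(3, -3)), W), -1)) = Mul(Rational(-1, 2), Add(Mul(Add(5, Mul(-1, 9), -9), W), -1)) = Mul(Rational(-1, 2), Add(Mul(Add(5, -9, -9), W), -1)) = Mul(Rational(-1, 2), Add(Mul(-13, W), -1)) = Mul(Rational(-1, 2), Add(-1, Mul(-13, W))) = Add(Rational(1, 2), Mul(Rational(13, 2), W)))
Mul(Function('Q')(5), -130) = Mul(Add(Rational(1, 2), Mul(Rational(13, 2), 5)), -130) = Mul(Add(Rational(1, 2), Rational(65, 2)), -130) = Mul(33, -130) = -4290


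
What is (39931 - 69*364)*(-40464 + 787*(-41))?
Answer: -1077509765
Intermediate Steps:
(39931 - 69*364)*(-40464 + 787*(-41)) = (39931 - 25116)*(-40464 - 32267) = 14815*(-72731) = -1077509765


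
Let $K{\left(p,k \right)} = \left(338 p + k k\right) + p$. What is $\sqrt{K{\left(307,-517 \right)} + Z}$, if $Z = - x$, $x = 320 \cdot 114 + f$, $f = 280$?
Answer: $3 \sqrt{37178} \approx 578.45$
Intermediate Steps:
$x = 36760$ ($x = 320 \cdot 114 + 280 = 36480 + 280 = 36760$)
$K{\left(p,k \right)} = k^{2} + 339 p$ ($K{\left(p,k \right)} = \left(338 p + k^{2}\right) + p = \left(k^{2} + 338 p\right) + p = k^{2} + 339 p$)
$Z = -36760$ ($Z = \left(-1\right) 36760 = -36760$)
$\sqrt{K{\left(307,-517 \right)} + Z} = \sqrt{\left(\left(-517\right)^{2} + 339 \cdot 307\right) - 36760} = \sqrt{\left(267289 + 104073\right) - 36760} = \sqrt{371362 - 36760} = \sqrt{334602} = 3 \sqrt{37178}$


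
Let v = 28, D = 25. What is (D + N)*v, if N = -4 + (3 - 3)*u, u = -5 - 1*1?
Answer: 588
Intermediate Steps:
u = -6 (u = -5 - 1 = -6)
N = -4 (N = -4 + (3 - 3)*(-6) = -4 + 0*(-6) = -4 + 0 = -4)
(D + N)*v = (25 - 4)*28 = 21*28 = 588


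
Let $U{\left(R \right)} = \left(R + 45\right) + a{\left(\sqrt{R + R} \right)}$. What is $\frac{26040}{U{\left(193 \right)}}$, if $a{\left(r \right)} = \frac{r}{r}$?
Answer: $\frac{26040}{239} \approx 108.95$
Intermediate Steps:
$a{\left(r \right)} = 1$
$U{\left(R \right)} = 46 + R$ ($U{\left(R \right)} = \left(R + 45\right) + 1 = \left(45 + R\right) + 1 = 46 + R$)
$\frac{26040}{U{\left(193 \right)}} = \frac{26040}{46 + 193} = \frac{26040}{239}$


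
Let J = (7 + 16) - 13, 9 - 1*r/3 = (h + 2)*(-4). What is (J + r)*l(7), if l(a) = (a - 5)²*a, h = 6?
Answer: 3724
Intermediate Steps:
l(a) = a*(-5 + a)² (l(a) = (-5 + a)²*a = a*(-5 + a)²)
r = 123 (r = 27 - 3*(6 + 2)*(-4) = 27 - 24*(-4) = 27 - 3*(-32) = 27 + 96 = 123)
J = 10 (J = 23 - 13 = 10)
(J + r)*l(7) = (10 + 123)*(7*(-5 + 7)²) = 133*(7*2²) = 133*(7*4) = 133*28 = 3724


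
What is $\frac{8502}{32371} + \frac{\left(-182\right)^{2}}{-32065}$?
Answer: $- \frac{799640374}{1037976115} \approx -0.77038$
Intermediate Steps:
$\frac{8502}{32371} + \frac{\left(-182\right)^{2}}{-32065} = 8502 \cdot \frac{1}{32371} + 33124 \left(- \frac{1}{32065}\right) = \frac{8502}{32371} - \frac{33124}{32065} = - \frac{799640374}{1037976115}$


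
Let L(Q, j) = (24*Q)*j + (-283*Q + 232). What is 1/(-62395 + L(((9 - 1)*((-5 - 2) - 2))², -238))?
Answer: -1/31140243 ≈ -3.2113e-8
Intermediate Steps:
L(Q, j) = 232 - 283*Q + 24*Q*j (L(Q, j) = 24*Q*j + (232 - 283*Q) = 232 - 283*Q + 24*Q*j)
1/(-62395 + L(((9 - 1)*((-5 - 2) - 2))², -238)) = 1/(-62395 + (232 - 283*(9 - 1)²*((-5 - 2) - 2)² + 24*((9 - 1)*((-5 - 2) - 2))²*(-238))) = 1/(-62395 + (232 - 283*64*(-7 - 2)² + 24*(8*(-7 - 2))²*(-238))) = 1/(-62395 + (232 - 283*(8*(-9))² + 24*(8*(-9))²*(-238))) = 1/(-62395 + (232 - 283*(-72)² + 24*(-72)²*(-238))) = 1/(-62395 + (232 - 283*5184 + 24*5184*(-238))) = 1/(-62395 + (232 - 1467072 - 29611008)) = 1/(-62395 - 31077848) = 1/(-31140243) = -1/31140243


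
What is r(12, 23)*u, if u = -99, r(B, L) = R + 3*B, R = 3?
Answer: -3861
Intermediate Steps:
r(B, L) = 3 + 3*B
r(12, 23)*u = (3 + 3*12)*(-99) = (3 + 36)*(-99) = 39*(-99) = -3861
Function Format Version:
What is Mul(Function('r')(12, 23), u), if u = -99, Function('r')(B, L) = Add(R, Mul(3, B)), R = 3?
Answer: -3861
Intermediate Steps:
Function('r')(B, L) = Add(3, Mul(3, B))
Mul(Function('r')(12, 23), u) = Mul(Add(3, Mul(3, 12)), -99) = Mul(Add(3, 36), -99) = Mul(39, -99) = -3861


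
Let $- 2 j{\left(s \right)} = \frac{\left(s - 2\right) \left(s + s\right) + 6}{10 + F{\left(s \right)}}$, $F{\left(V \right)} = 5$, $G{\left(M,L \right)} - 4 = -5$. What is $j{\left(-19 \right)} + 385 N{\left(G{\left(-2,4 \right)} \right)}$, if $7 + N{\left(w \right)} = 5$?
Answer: $- \frac{3984}{5} \approx -796.8$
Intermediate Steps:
$G{\left(M,L \right)} = -1$ ($G{\left(M,L \right)} = 4 - 5 = -1$)
$N{\left(w \right)} = -2$ ($N{\left(w \right)} = -7 + 5 = -2$)
$j{\left(s \right)} = - \frac{1}{5} - \frac{s \left(-2 + s\right)}{15}$ ($j{\left(s \right)} = - \frac{\left(\left(s - 2\right) \left(s + s\right) + 6\right) \frac{1}{10 + 5}}{2} = - \frac{\left(\left(-2 + s\right) 2 s + 6\right) \frac{1}{15}}{2} = - \frac{\left(2 s \left(-2 + s\right) + 6\right) \frac{1}{15}}{2} = - \frac{\left(6 + 2 s \left(-2 + s\right)\right) \frac{1}{15}}{2} = - \frac{\frac{2}{5} + \frac{2 s \left(-2 + s\right)}{15}}{2} = - \frac{1}{5} - \frac{s \left(-2 + s\right)}{15}$)
$j{\left(-19 \right)} + 385 N{\left(G{\left(-2,4 \right)} \right)} = \left(- \frac{1}{5} - \frac{\left(-19\right)^{2}}{15} + \frac{2}{15} \left(-19\right)\right) + 385 \left(-2\right) = \left(- \frac{1}{5} - \frac{361}{15} - \frac{38}{15}\right) - 770 = - \frac{134}{5} - 770 = - \frac{3984}{5}$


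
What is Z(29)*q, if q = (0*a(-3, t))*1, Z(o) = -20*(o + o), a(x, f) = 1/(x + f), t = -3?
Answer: 0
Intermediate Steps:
a(x, f) = 1/(f + x)
Z(o) = -40*o
q = 0 (q = (0/(-3 - 3))*1 = (0/(-6))*1 = (0*(-⅙))*1 = 0*1 = 0)
Z(29)*q = -40*29*0 = -1160*0 = 0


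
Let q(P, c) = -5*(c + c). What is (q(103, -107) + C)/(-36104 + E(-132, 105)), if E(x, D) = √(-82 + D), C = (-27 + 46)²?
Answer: -51664824/1303498793 - 1431*√23/1303498793 ≈ -0.039641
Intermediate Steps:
C = 361 (C = 19² = 361)
q(P, c) = -10*c
(q(103, -107) + C)/(-36104 + E(-132, 105)) = (-10*(-107) + 361)/(-36104 + √(-82 + 105)) = (1070 + 361)/(-36104 + √23) = 1431/(-36104 + √23)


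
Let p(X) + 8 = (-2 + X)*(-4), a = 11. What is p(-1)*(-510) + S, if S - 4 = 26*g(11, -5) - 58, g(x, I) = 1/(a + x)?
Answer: -23021/11 ≈ -2092.8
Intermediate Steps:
g(x, I) = 1/(11 + x)
S = -581/11 (S = 4 + (26/(11 + 11) - 58) = 4 + (26/22 - 58) = 4 + (26*(1/22) - 58) = 4 + (13/11 - 58) = 4 - 625/11 = -581/11 ≈ -52.818)
p(X) = -4*X (p(X) = -8 + (-2 + X)*(-4) = -8 + (8 - 4*X) = -4*X)
p(-1)*(-510) + S = -4*(-1)*(-510) - 581/11 = 4*(-510) - 581/11 = -2040 - 581/11 = -23021/11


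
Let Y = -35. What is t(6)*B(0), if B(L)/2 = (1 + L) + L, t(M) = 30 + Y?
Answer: -10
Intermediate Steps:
t(M) = -5 (t(M) = 30 - 35 = -5)
B(L) = 2 + 4*L (B(L) = 2*((1 + L) + L) = 2*(1 + 2*L) = 2 + 4*L)
t(6)*B(0) = -5*(2 + 4*0) = -5*(2 + 0) = -5*2 = -10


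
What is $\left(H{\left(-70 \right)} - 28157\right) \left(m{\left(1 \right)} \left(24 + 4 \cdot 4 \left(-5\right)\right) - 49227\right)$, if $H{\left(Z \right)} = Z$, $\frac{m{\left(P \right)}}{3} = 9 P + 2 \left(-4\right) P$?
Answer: $1394272665$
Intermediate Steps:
$m{\left(P \right)} = 3 P$ ($m{\left(P \right)} = 3 \left(9 P + 2 \left(-4\right) P\right) = 3 \left(9 P - 8 P\right) = 3 P$)
$\left(H{\left(-70 \right)} - 28157\right) \left(m{\left(1 \right)} \left(24 + 4 \cdot 4 \left(-5\right)\right) - 49227\right) = \left(-70 - 28157\right) \left(3 \cdot 1 \left(24 + 4 \cdot 4 \left(-5\right)\right) - 49227\right) = - 28227 \left(3 \left(24 + 16 \left(-5\right)\right) - 49227\right) = - 28227 \left(3 \left(24 - 80\right) - 49227\right) = - 28227 \left(3 \left(-56\right) - 49227\right) = - 28227 \left(-168 - 49227\right) = \left(-28227\right) \left(-49395\right) = 1394272665$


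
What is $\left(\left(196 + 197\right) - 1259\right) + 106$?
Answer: $-760$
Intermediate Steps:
$\left(\left(196 + 197\right) - 1259\right) + 106 = \left(393 - 1259\right) + 106 = -866 + 106 = -760$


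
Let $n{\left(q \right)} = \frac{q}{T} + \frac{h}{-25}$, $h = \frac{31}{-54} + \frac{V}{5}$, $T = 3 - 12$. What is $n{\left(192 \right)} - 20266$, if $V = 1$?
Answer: $- \frac{136939399}{6750} \approx -20287.0$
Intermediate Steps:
$T = -9$ ($T = 3 - 12 = -9$)
$h = - \frac{101}{270}$ ($h = \frac{31}{-54} + 1 \cdot \frac{1}{5} = 31 \left(- \frac{1}{54}\right) + 1 \cdot \frac{1}{5} = - \frac{31}{54} + \frac{1}{5} = - \frac{101}{270} \approx -0.37407$)
$n{\left(q \right)} = \frac{101}{6750} - \frac{q}{9}$ ($n{\left(q \right)} = \frac{q}{-9} - \frac{101}{270 \left(-25\right)} = q \left(- \frac{1}{9}\right) - - \frac{101}{6750} = - \frac{q}{9} + \frac{101}{6750} = \frac{101}{6750} - \frac{q}{9}$)
$n{\left(192 \right)} - 20266 = \left(\frac{101}{6750} - \frac{64}{3}\right) - 20266 = - \frac{143899}{6750} - 20266 = - \frac{136939399}{6750}$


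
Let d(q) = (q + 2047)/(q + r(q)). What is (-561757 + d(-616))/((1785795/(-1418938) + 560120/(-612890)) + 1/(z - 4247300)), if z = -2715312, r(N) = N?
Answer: 52382745954771785935783015/202575680067471451356 ≈ 2.5858e+5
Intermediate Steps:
d(q) = (2047 + q)/(2*q) (d(q) = (q + 2047)/(q + q) = (2047 + q)/((2*q)) = (2047 + q)*(1/(2*q)) = (2047 + q)/(2*q))
(-561757 + d(-616))/((1785795/(-1418938) + 560120/(-612890)) + 1/(z - 4247300)) = (-561757 + (½)*(2047 - 616)/(-616))/((1785795/(-1418938) + 560120/(-612890)) + 1/(-2715312 - 4247300)) = (-561757 + (½)*(-1/616)*1431)/((1785795*(-1/1418938) + 560120*(-1/612890)) + 1/(-6962612)) = (-561757 - 1431/1232)/((-1785795/1418938 - 56012/61289) - 1/6962612) = -692086055/(1232*(-188927145011/86965291082 - 1/6962612)) = -692086055/(1232*(-657713246972309907/302752789635513092)) = -692086055/1232*(-302752789635513092/657713246972309907) = 52382745954771785935783015/202575680067471451356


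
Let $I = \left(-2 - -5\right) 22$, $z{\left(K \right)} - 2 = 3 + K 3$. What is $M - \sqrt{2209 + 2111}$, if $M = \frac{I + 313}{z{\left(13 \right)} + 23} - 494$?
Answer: $- \frac{32719}{67} - 12 \sqrt{30} \approx -554.07$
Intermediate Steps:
$z{\left(K \right)} = 5 + 3 K$ ($z{\left(K \right)} = 2 + \left(3 + K 3\right) = 2 + \left(3 + 3 K\right) = 5 + 3 K$)
$I = 66$ ($I = \left(-2 + 5\right) 22 = 3 \cdot 22 = 66$)
$M = - \frac{32719}{67}$ ($M = \frac{66 + 313}{\left(5 + 3 \cdot 13\right) + 23} - 494 = \frac{379}{\left(5 + 39\right) + 23} - 494 = \frac{379}{44 + 23} - 494 = \frac{379}{67} - 494 = - \frac{32719}{67} \approx -488.34$)
$M - \sqrt{2209 + 2111} = - \frac{32719}{67} - \sqrt{2209 + 2111} = - \frac{32719}{67} - \sqrt{4320} = - \frac{32719}{67} - 12 \sqrt{30}$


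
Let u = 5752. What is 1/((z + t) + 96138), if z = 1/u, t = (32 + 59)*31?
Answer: 5752/569212169 ≈ 1.0105e-5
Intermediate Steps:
t = 2821 (t = 91*31 = 2821)
z = 1/5752 ≈ 0.00017385
1/((z + t) + 96138) = 1/((1/5752 + 2821) + 96138) = 1/(16226393/5752 + 96138) = 1/(569212169/5752) = 5752/569212169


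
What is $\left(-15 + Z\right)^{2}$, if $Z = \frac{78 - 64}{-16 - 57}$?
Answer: $\frac{1229881}{5329} \approx 230.79$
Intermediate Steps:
$Z = - \frac{14}{73}$ ($Z = \frac{14}{-73} = 14 \left(- \frac{1}{73}\right) = - \frac{14}{73} \approx -0.19178$)
$\left(-15 + Z\right)^{2} = \left(-15 - \frac{14}{73}\right)^{2} = \left(- \frac{1109}{73}\right)^{2} = \frac{1229881}{5329}$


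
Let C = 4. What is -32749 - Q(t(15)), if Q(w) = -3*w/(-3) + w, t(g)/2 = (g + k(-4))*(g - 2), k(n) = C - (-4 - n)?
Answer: -33737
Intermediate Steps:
k(n) = 8 + n (k(n) = 4 - (-4 - n) = 4 + (4 + n) = 8 + n)
t(g) = 2*(-2 + g)*(4 + g) (t(g) = 2*((g + (8 - 4))*(g - 2)) = 2*((g + 4)*(-2 + g)) = 2*((4 + g)*(-2 + g)) = 2*((-2 + g)*(4 + g)) = 2*(-2 + g)*(4 + g))
Q(w) = 2*w (Q(w) = -3*w*(-1)/3 + w = -(-1)*w + w = w + w = 2*w)
-32749 - Q(t(15)) = -32749 - 2*(-16 + 2*15² + 4*15) = -32749 - 2*(-16 + 2*225 + 60) = -32749 - 2*(-16 + 450 + 60) = -32749 - 2*494 = -32749 - 1*988 = -32749 - 988 = -33737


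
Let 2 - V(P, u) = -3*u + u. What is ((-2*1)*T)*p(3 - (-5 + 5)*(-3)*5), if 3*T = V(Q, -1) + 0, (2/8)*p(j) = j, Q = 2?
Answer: 0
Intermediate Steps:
V(P, u) = 2 + 2*u (V(P, u) = 2 - (-3*u + u) = 2 - (-2)*u = 2 + 2*u)
p(j) = 4*j
T = 0 (T = ((2 + 2*(-1)) + 0)/3 = ((2 - 2) + 0)/3 = (0 + 0)/3 = (⅓)*0 = 0)
((-2*1)*T)*p(3 - (-5 + 5)*(-3)*5) = (-2*1*0)*(4*(3 - (-5 + 5)*(-3)*5)) = (-2*0)*(4*(3 - 0*(-3)*5)) = 0*(4*(3 - 0*5)) = 0*(4*(3 - 1*0)) = 0*(4*(3 + 0)) = 0*(4*3) = 0*12 = 0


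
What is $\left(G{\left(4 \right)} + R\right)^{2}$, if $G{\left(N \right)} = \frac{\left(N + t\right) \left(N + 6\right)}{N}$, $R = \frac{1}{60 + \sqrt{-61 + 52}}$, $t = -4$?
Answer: $\frac{\left(20 - i\right)^{2}}{1447209} \approx 0.0002757 - 2.7639 \cdot 10^{-5} i$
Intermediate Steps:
$R = \frac{60 - 3 i}{3609}$ ($R = \frac{1}{60 + \sqrt{-9}} = \frac{1}{60 + 3 i} = \frac{60 - 3 i}{3609} \approx 0.016625 - 0.00083125 i$)
$G{\left(N \right)} = \frac{\left(-4 + N\right) \left(6 + N\right)}{N}$ ($G{\left(N \right)} = \frac{\left(N - 4\right) \left(N + 6\right)}{N} = \frac{\left(-4 + N\right) \left(6 + N\right)}{N}$)
$\left(G{\left(4 \right)} + R\right)^{2} = \left(\left(2 + 4 - \frac{24}{4}\right) + \left(\frac{20}{1203} - \frac{i}{1203}\right)\right)^{2} = \left(\left(2 + 4 - 6\right) + \left(\frac{20}{1203} - \frac{i}{1203}\right)\right)^{2} = \left(0 + \left(\frac{20}{1203} - \frac{i}{1203}\right)\right)^{2} = \left(\frac{20}{1203} - \frac{i}{1203}\right)^{2}$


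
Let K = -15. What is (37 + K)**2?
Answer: 484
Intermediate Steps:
(37 + K)**2 = (37 - 15)**2 = 22**2 = 484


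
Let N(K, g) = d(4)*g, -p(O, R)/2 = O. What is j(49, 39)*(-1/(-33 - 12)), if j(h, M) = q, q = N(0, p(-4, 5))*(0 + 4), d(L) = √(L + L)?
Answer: 64*√2/45 ≈ 2.0113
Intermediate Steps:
d(L) = √2*√L (d(L) = √(2*L) = √2*√L)
p(O, R) = -2*O
N(K, g) = 2*g*√2 (N(K, g) = (√2*√4)*g = (√2*2)*g = (2*√2)*g = 2*g*√2)
q = 64*√2 (q = (2*(-2*(-4))*√2)*(0 + 4) = (2*8*√2)*4 = (16*√2)*4 = 64*√2 ≈ 90.510)
j(h, M) = 64*√2
j(49, 39)*(-1/(-33 - 12)) = (64*√2)*(-1/(-33 - 12)) = (64*√2)*(-1/(-45)) = (64*√2)*(-1*(-1/45)) = (64*√2)*(1/45) = 64*√2/45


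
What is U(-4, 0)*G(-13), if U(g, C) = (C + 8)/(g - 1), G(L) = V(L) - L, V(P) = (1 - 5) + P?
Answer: 32/5 ≈ 6.4000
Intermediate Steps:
V(P) = -4 + P
G(L) = -4 (G(L) = (-4 + L) - L = -4)
U(g, C) = (8 + C)/(-1 + g)
U(-4, 0)*G(-13) = ((8 + 0)/(-1 - 4))*(-4) = (8/(-5))*(-4) = -⅕*8*(-4) = -8/5*(-4) = 32/5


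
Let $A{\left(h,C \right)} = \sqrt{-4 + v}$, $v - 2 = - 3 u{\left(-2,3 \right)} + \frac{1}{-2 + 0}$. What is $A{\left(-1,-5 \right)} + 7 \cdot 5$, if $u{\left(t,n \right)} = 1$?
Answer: $35 + \frac{i \sqrt{22}}{2} \approx 35.0 + 2.3452 i$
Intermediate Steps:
$v = - \frac{3}{2}$ ($v = 2 + \left(\left(-3\right) 1 + \frac{1}{-2 + 0}\right) = 2 - \left(3 - \frac{1}{-2}\right) = 2 - \frac{7}{2} = - \frac{3}{2} \approx -1.5$)
$A{\left(h,C \right)} = \frac{i \sqrt{22}}{2}$ ($A{\left(h,C \right)} = \sqrt{-4 - \frac{3}{2}} = \sqrt{- \frac{11}{2}} = \frac{i \sqrt{22}}{2}$)
$A{\left(-1,-5 \right)} + 7 \cdot 5 = \frac{i \sqrt{22}}{2} + 7 \cdot 5 = \frac{i \sqrt{22}}{2} + 35 = 35 + \frac{i \sqrt{22}}{2}$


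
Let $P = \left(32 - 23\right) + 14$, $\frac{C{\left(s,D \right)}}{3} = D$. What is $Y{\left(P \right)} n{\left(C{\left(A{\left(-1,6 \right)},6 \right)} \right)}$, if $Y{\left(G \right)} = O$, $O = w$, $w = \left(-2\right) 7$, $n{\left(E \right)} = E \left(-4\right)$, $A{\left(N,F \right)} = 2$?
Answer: $1008$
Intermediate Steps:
$C{\left(s,D \right)} = 3 D$
$n{\left(E \right)} = - 4 E$
$P = 23$ ($P = 9 + 14 = 23$)
$w = -14$
$O = -14$
$Y{\left(G \right)} = -14$
$Y{\left(P \right)} n{\left(C{\left(A{\left(-1,6 \right)},6 \right)} \right)} = - 14 \left(- 4 \cdot 3 \cdot 6\right) = - 14 \left(\left(-4\right) 18\right) = \left(-14\right) \left(-72\right) = 1008$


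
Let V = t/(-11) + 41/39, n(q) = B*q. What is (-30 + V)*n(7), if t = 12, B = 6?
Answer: -180418/143 ≈ -1261.7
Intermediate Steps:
n(q) = 6*q
V = -17/429 (V = 12/(-11) + 41/39 = 12*(-1/11) + 41*(1/39) = -12/11 + 41/39 = -17/429 ≈ -0.039627)
(-30 + V)*n(7) = (-30 - 17/429)*(6*7) = -12887/429*42 = -180418/143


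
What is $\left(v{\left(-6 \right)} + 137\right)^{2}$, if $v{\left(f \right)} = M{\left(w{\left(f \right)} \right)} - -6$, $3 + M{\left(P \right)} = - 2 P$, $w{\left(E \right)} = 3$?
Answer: $17956$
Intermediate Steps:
$M{\left(P \right)} = -3 - 2 P$
$v{\left(f \right)} = -3$ ($v{\left(f \right)} = \left(-3 - 6\right) - -6 = \left(-3 - 6\right) + 6 = -9 + 6 = -3$)
$\left(v{\left(-6 \right)} + 137\right)^{2} = \left(-3 + 137\right)^{2} = 134^{2} = 17956$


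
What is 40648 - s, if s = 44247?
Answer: -3599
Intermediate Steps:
40648 - s = 40648 - 1*44247 = 40648 - 44247 = -3599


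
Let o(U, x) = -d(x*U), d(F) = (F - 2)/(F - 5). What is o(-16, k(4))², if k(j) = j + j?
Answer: 16900/17689 ≈ 0.95540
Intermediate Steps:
k(j) = 2*j
d(F) = (-2 + F)/(-5 + F)
o(U, x) = -(-2 + U*x)/(-5 + U*x) (o(U, x) = -(-2 + x*U)/(-5 + x*U) = -(-2 + U*x)/(-5 + U*x))
o(-16, k(4))² = ((2 - 1*(-16)*2*4)/(-5 - 32*4))² = ((2 - 1*(-16)*8)/(-5 - 16*8))² = ((2 + 128)/(-5 - 128))² = (130/(-133))² = (-1/133*130)² = (-130/133)² = 16900/17689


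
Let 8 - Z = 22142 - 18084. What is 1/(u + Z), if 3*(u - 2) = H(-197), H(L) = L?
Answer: -3/12341 ≈ -0.00024309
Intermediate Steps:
u = -191/3 (u = 2 + (⅓)*(-197) = 2 - 197/3 = -191/3 ≈ -63.667)
Z = -4050 (Z = 8 - (22142 - 18084) = 8 - 1*4058 = 8 - 4058 = -4050)
1/(u + Z) = 1/(-191/3 - 4050) = 1/(-12341/3) = -3/12341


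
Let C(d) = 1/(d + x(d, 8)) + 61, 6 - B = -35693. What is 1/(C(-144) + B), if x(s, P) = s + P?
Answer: 280/10012799 ≈ 2.7964e-5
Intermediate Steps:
B = 35699 (B = 6 - 1*(-35693) = 6 + 35693 = 35699)
x(s, P) = P + s
C(d) = 61 + 1/(8 + 2*d) (C(d) = 1/(d + (8 + d)) + 61 = 1/(8 + 2*d) + 61 = 61 + 1/(8 + 2*d))
1/(C(-144) + B) = 1/((489 + 122*(-144))/(2*(4 - 144)) + 35699) = 1/((½)*(489 - 17568)/(-140) + 35699) = 1/((½)*(-1/140)*(-17079) + 35699) = 1/(17079/280 + 35699) = 1/(10012799/280) = 280/10012799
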